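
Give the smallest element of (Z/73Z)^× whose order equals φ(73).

5

φ(73) = 73 − 1 = 72 = 2^3 · 3^2.
g is a primitive root iff g^(72/q) ≢ 1 (mod 73) for each prime q ∈ {2, 3}.
g = 2: 2^36 ≡ 1 — hits 1, so not a primitive root.
g = 3: 3^36 ≡ 1 — hits 1, so not a primitive root.
g = 4: 4^36 ≡ 1 — hits 1, so not a primitive root.
g = 5: 5^36 ≡ 72; 5^24 ≡ 8 — none is 1, so 5 is a primitive root.
So 5 is the smallest generator of (Z/73Z)^×.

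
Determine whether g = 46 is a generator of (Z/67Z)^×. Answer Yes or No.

Yes

φ(67) = 67 − 1 = 66 = 2 · 3 · 11.
It suffices to check that the order of 46 is not a proper divisor of 66: compute 46^(66/q) for q ∈ {2, 3, 11}.
46^33 ≡ 66 (mod 67)  [q = 2: ≢ 1 ✓]
46^22 ≡ 29 (mod 67)  [q = 3: ≢ 1 ✓]
46^6 ≡ 24 (mod 67)  [q = 11: ≢ 1 ✓]
Every test exponent gives a nontrivial residue, hence 46 generates the full group.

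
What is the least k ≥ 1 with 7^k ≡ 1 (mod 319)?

70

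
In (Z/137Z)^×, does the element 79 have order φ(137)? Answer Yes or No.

φ(137) = 137 − 1 = 136 = 2^3 · 17.
It suffices to check that the order of 79 is not a proper divisor of 136: compute 79^(136/q) for q ∈ {2, 17}.
79^68 ≡ 136 (mod 137)  [q = 2: ≢ 1 ✓]
79^8 ≡ 73 (mod 137)  [q = 17: ≢ 1 ✓]
None equal 1, so ord_137(79) = 136: 79 is a primitive root.

Yes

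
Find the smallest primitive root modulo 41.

φ(41) = 41 − 1 = 40 = 2^3 · 5.
g is a primitive root iff g^(40/q) ≢ 1 (mod 41) for each prime q ∈ {2, 5}.
g = 2: 2^20 ≡ 1 — hits 1, so not a primitive root.
g = 3: 3^20 ≡ 40; 3^8 ≡ 1 — hits 1, so not a primitive root.
g = 4: 4^20 ≡ 1 — hits 1, so not a primitive root.
g = 5: 5^20 ≡ 1 — hits 1, so not a primitive root.
g = 6: 6^20 ≡ 40; 6^8 ≡ 10 — none is 1, so 6 is a primitive root.
Hence the least primitive root of 41 is 6.

6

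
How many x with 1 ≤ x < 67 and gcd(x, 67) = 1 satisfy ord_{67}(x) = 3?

φ(67) = 67 − 1 = 66 = 2 · 3 · 11.
(Z/67Z)^× is cyclic (|G| = 66); a cyclic group of order m has exactly φ(d) elements of each order d | m, and none otherwise.
3 | 66, and φ(3) = 3 − 1 = 2.

2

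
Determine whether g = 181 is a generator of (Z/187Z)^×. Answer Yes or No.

No

187 = 11 · 17 is a product of two distinct odd primes, so (Z/187Z)^× ≅ (Z/11Z)^× × (Z/17Z)^× is not cyclic.
No primitive root modulo 187 exists; in particular 181 is not one.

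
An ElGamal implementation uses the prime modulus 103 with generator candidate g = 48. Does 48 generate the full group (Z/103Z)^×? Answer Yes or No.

φ(103) = 103 − 1 = 102 = 2 · 3 · 17.
48 is a primitive root mod 103 iff 48^(φ(103)/q) ≢ 1 for every prime q | φ(103), i.e. q ∈ {2, 3, 17}.
48^51 ≡ 102 (mod 103)  [q = 2: ≢ 1 ✓]
48^34 ≡ 46 (mod 103)  [q = 3: ≢ 1 ✓]
48^6 ≡ 76 (mod 103)  [q = 17: ≢ 1 ✓]
None equal 1, so ord_103(48) = 102: 48 is a primitive root.

Yes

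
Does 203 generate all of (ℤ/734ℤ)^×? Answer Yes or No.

No

φ(734) = φ(2)·φ(367) = 1·366 = 366 = 2 · 3 · 61.
203 is a primitive root mod 734 iff 203^(φ(734)/q) ≢ 1 for every prime q | φ(734), i.e. q ∈ {2, 3, 61}.
203^183 ≡ 733 (mod 734)  [q = 2: ≢ 1 ✓]
203^122 ≡ 1 (mod 734)  [q = 3: ≡ 1 ✗]
203^6 ≡ 107 (mod 734)  [q = 61: ≢ 1 ✓]
203^122 ≡ 1 shows ord(203) | 122, strictly less than φ(734); not a primitive root.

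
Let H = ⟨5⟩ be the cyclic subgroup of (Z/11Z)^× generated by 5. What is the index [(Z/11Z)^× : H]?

2

By Lagrange's theorem, ord_11(5) divides φ(11) = 11 − 1 = 10 = 2 · 5.
Divisors of 10: 1, 2, 5, 10.
Check 5^d mod 11 for each divisor in increasing order:
5^1 ≡ 5 (mod 11)
5^2 ≡ 3 (mod 11)
5^5 ≡ 1 (mod 11) ✓
The order of 5 is 5, so the subgroup it generates has 5 elements.
The index is φ(11) / ord(5) = 10 / 5 = 2.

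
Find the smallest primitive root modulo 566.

3

φ(566) = φ(2)·φ(283) = 1·282 = 282 = 2 · 3 · 47.
g is a primitive root iff g^(282/q) ≢ 1 (mod 566) for each prime q ∈ {2, 3, 47}.
g = 2: gcd(2, 566) = 2 > 1, not a unit — skip.
g = 3: 3^141 ≡ 565; 3^94 ≡ 521; 3^6 ≡ 163 — none is 1, so 3 is a primitive root.
So 3 is the smallest generator of (Z/566Z)^×.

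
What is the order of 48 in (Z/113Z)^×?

By Lagrange's theorem, ord_113(48) divides φ(113) = 113 − 1 = 112 = 2^4 · 7.
Divisors of 112: 1, 2, 4, 7, 8, 14, 16, 28, 56, 112.
Check 48^d mod 113 for each divisor in increasing order:
48^1 ≡ 48
48^2 ≡ 44
48^4 ≡ 15
48^7 ≡ 40
48^8 ≡ 112
48^14 ≡ 18
48^16 ≡ 1
Therefore the multiplicative order of 48 modulo 113 is 16.

16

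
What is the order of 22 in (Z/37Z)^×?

36

By Lagrange's theorem, ord_37(22) divides φ(37) = 37 − 1 = 36 = 2^2 · 3^2.
Divisors of 36: 1, 2, 3, 4, 6, 9, 12, 18, 36.
Compute 22^d (mod 37) for the divisors d until we hit 1:
22^1 ≡ 22 (mod 37)
22^2 ≡ 3 (mod 37)
22^3 ≡ 29 (mod 37)
22^4 ≡ 9 (mod 37)
22^6 ≡ 27 (mod 37)
22^9 ≡ 6 (mod 37)
22^12 ≡ 26 (mod 37)
22^18 ≡ 36 (mod 37)
22^36 ≡ 1 (mod 37) ✓
Hence ord(22) = 36.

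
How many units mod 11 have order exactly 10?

4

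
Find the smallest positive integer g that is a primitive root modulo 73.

φ(73) = 73 − 1 = 72 = 2^3 · 3^2.
g is a primitive root iff g^(72/q) ≢ 1 (mod 73) for each prime q ∈ {2, 3}.
g = 2: 2^36 ≡ 1 — hits 1, so not a primitive root.
g = 3: 3^36 ≡ 1 — hits 1, so not a primitive root.
g = 4: 4^36 ≡ 1 — hits 1, so not a primitive root.
g = 5: 5^36 ≡ 72; 5^24 ≡ 8 — none is 1, so 5 is a primitive root.
Hence the least primitive root of 73 is 5.

5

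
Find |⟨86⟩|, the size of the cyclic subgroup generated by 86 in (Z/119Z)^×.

By Lagrange's theorem, ord_119(86) divides φ(119) = φ(7·17) = (7−1)·(17−1) = 6·16 = 96 = 2^5 · 3.
Divisors of 96: 1, 2, 3, 4, 6, 8, 12, 16, 24, 32, 48, 96.
Evaluate successive powers at the divisors of 96:
86^1 ≡ 86
86^2 ≡ 18
86^3 ≡ 1
Therefore the multiplicative order of 86 modulo 119 is 3.

3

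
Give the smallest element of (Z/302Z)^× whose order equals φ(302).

φ(302) = φ(2)·φ(151) = 1·150 = 150 = 2 · 3 · 5^2.
g is a primitive root iff g^(150/q) ≢ 1 (mod 302) for each prime q ∈ {2, 3, 5}.
g = 2: gcd(2, 302) = 2 > 1, not a unit — skip.
g = 3: 3^75 ≡ 301; 3^50 ≡ 1 — hits 1, so not a primitive root.
g = 4: gcd(4, 302) = 2 > 1, not a unit — skip.
g = 5: 5^75 ≡ 1 — hits 1, so not a primitive root.
g = 6: gcd(6, 302) = 2 > 1, not a unit — skip.
g = 7: 7^75 ≡ 301; 7^50 ≡ 183; 7^30 ≡ 159 — none is 1, so 7 is a primitive root.
Hence the least primitive root of 302 is 7.

7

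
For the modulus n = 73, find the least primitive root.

φ(73) = 73 − 1 = 72 = 2^3 · 3^2.
g is a primitive root iff g^(72/q) ≢ 1 (mod 73) for each prime q ∈ {2, 3}.
g = 2: 2^36 ≡ 1 — hits 1, so not a primitive root.
g = 3: 3^36 ≡ 1 — hits 1, so not a primitive root.
g = 4: 4^36 ≡ 1 — hits 1, so not a primitive root.
g = 5: 5^36 ≡ 72; 5^24 ≡ 8 — none is 1, so 5 is a primitive root.
Hence the least primitive root of 73 is 5.

5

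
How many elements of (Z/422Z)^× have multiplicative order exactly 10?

φ(422) = φ(2)·φ(211) = 1·210 = 210 = 2 · 3 · 5 · 7.
(Z/422Z)^× is cyclic (|G| = 210); a cyclic group of order m has exactly φ(d) elements of each order d | m, and none otherwise.
10 = 2 · 5 divides 210, and φ(10) = 4.

4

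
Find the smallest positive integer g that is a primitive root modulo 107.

2

φ(107) = 107 − 1 = 106 = 2 · 53.
Test candidates g = 2, 3, … against the prime factors q ∈ {2, 53} of φ(107): g is a generator iff g^(106/q) ≢ 1 for every such q.
g = 2: 2^53 ≡ 106; 2^2 ≡ 4 — none is 1, so 2 is a primitive root.
Hence the least primitive root of 107 is 2.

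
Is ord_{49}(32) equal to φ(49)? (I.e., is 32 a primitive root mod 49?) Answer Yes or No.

No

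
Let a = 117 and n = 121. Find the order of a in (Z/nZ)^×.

ord(117) | φ(121) = φ(11^2) = 11·(11−1) = 110 = 2 · 5 · 11.
Divisors of 110: 1, 2, 5, 10, 11, 22, 55, 110.
Test each divisor d:
117^1 ≡ 117
117^2 ≡ 16
117^5 ≡ 65
117^10 ≡ 111
117^11 ≡ 40
117^22 ≡ 27
117^55 ≡ 120
117^110 ≡ 1
Therefore the multiplicative order of 117 modulo 121 is 110.

110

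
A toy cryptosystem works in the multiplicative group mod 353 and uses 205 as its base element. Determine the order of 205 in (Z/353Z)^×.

352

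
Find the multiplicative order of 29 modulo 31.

The order of 29 must divide φ(31) = 31 − 1 = 30 = 2 · 3 · 5.
Divisors of 30: 1, 2, 3, 5, 6, 10, 15, 30.
Evaluate successive powers at the divisors of 30:
29^1 ≡ 29
29^2 ≡ 4
29^3 ≡ 23
29^5 ≡ 30
29^6 ≡ 2
29^10 ≡ 1
Hence ord(29) = 10.

10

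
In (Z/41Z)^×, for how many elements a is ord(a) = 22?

φ(41) = 41 − 1 = 40 = 2^3 · 5.
In a cyclic group of order 40, there are φ(d) elements of order d for each divisor d of 40, and zero for non-divisors.
22 does not divide 40, so no element of (Z/41Z)^× has order 22.

0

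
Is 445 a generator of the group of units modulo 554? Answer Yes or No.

No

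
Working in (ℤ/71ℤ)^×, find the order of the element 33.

70

The order of 33 must divide φ(71) = 71 − 1 = 70 = 2 · 5 · 7.
Divisors of 70: 1, 2, 5, 7, 10, 14, 35, 70.
Test each divisor d:
33^1 ≡ 33
33^2 ≡ 24
33^5 ≡ 51
33^7 ≡ 17
33^10 ≡ 45
33^14 ≡ 5
33^35 ≡ 70
33^70 ≡ 1
Therefore the multiplicative order of 33 modulo 71 is 70.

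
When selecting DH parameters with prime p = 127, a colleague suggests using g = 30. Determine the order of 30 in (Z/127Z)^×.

The order of 30 must divide φ(127) = 127 − 1 = 126 = 2 · 3^2 · 7.
Divisors of 126: 1, 2, 3, 6, 7, 9, 14, 18, 21, 42, 63, 126.
Test each divisor d:
30^1 ≡ 30 (mod 127)
30^2 ≡ 11 (mod 127)
30^3 ≡ 76 (mod 127)
30^6 ≡ 61 (mod 127)
30^7 ≡ 52 (mod 127)
30^9 ≡ 64 (mod 127)
30^14 ≡ 37 (mod 127)
30^18 ≡ 32 (mod 127)
30^21 ≡ 19 (mod 127)
30^42 ≡ 107 (mod 127)
30^63 ≡ 1 (mod 127) ✓
Hence ord(30) = 63.

63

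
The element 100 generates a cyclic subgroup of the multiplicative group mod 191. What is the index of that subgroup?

Since 100 ∈ (Z/191Z)^×, its order divides φ(191) = 191 − 1 = 190 = 2 · 5 · 19.
Divisors of 190: 1, 2, 5, 10, 19, 38, 95, 190.
Check 100^d mod 191 for each divisor in increasing order:
100^1 ≡ 100 (mod 191)
100^2 ≡ 68 (mod 191)
100^5 ≡ 180 (mod 191)
100^10 ≡ 121 (mod 191)
100^19 ≡ 49 (mod 191)
100^38 ≡ 109 (mod 191)
100^95 ≡ 1 (mod 191) ✓
Thus |⟨100⟩| = ord(100) = 95.
Index = |(Z/191Z)^×| / |⟨100⟩| = 190 / 95 = 2.

2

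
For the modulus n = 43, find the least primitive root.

3

φ(43) = 43 − 1 = 42 = 2 · 3 · 7.
g is a primitive root iff g^(42/q) ≢ 1 (mod 43) for each prime q ∈ {2, 3, 7}.
g = 2: 2^21 ≡ 42; 2^14 ≡ 1 — hits 1, so not a primitive root.
g = 3: 3^21 ≡ 42; 3^14 ≡ 36; 3^6 ≡ 41 — none is 1, so 3 is a primitive root.
Hence the least primitive root of 43 is 3.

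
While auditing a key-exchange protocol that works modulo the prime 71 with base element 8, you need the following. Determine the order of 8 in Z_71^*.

ord(8) | φ(71) = 71 − 1 = 70 = 2 · 5 · 7.
Divisors of 70: 1, 2, 5, 7, 10, 14, 35, 70.
Evaluate successive powers at the divisors of 70:
8^1 ≡ 8 (mod 71)
8^2 ≡ 64 (mod 71)
8^5 ≡ 37 (mod 71)
8^7 ≡ 25 (mod 71)
8^10 ≡ 20 (mod 71)
8^14 ≡ 57 (mod 71)
8^35 ≡ 1 (mod 71) ✓
So ord_71(8) = 35.

35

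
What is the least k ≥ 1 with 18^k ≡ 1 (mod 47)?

23

Since 18 ∈ (Z/47Z)^×, its order divides φ(47) = 47 − 1 = 46 = 2 · 23.
Divisors of 46: 1, 2, 23, 46.
Compute 18^d (mod 47) for the divisors d until we hit 1:
18^1 ≡ 18 (mod 47)
18^2 ≡ 42 (mod 47)
18^23 ≡ 1 (mod 47) ✓
Hence ord(18) = 23.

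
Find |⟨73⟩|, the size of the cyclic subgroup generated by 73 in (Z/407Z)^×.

10

ord(73) | φ(407) = φ(11·37) = (11−1)·(37−1) = 10·36 = 360 = 2^3 · 3^2 · 5.
Divisors of 360: 1, 2, 3, 4, 5, 6, 8, 9, 10, 12, 15, 18, 20, 24, 30, 36, 40, 45, 60, 72, 90, 120, 180, 360.
Evaluate successive powers at the divisors of 360:
73^1 ≡ 73 (mod 407)
73^2 ≡ 38 (mod 407)
73^3 ≡ 332 (mod 407)
73^4 ≡ 223 (mod 407)
73^5 ≡ 406 (mod 407)
73^6 ≡ 334 (mod 407)
73^8 ≡ 75 (mod 407)
73^9 ≡ 184 (mod 407)
73^10 ≡ 1 (mod 407) ✓
So ord_407(73) = 10.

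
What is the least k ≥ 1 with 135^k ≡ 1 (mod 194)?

ord(135) | φ(194) = φ(2)·φ(97) = 1·96 = 96 = 2^5 · 3.
Divisors of 96: 1, 2, 3, 4, 6, 8, 12, 16, 24, 32, 48, 96.
Check 135^d mod 194 for each divisor in increasing order:
135^1 ≡ 135 (mod 194)
135^2 ≡ 183 (mod 194)
135^3 ≡ 67 (mod 194)
135^4 ≡ 121 (mod 194)
135^6 ≡ 27 (mod 194)
135^8 ≡ 91 (mod 194)
135^12 ≡ 147 (mod 194)
135^16 ≡ 133 (mod 194)
135^24 ≡ 75 (mod 194)
135^32 ≡ 35 (mod 194)
135^48 ≡ 193 (mod 194)
135^96 ≡ 1 (mod 194) ✓
The smallest such exponent is 96, so the order of 135 is 96.

96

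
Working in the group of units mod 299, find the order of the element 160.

6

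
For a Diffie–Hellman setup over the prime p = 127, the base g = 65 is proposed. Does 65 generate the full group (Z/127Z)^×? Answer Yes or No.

φ(127) = 127 − 1 = 126 = 2 · 3^2 · 7.
65 is a primitive root mod 127 iff 65^(φ(127)/q) ≢ 1 for every prime q | φ(127), i.e. q ∈ {2, 3, 7}.
65^63 ≡ 126 (mod 127)  [q = 2: ≢ 1 ✓]
65^42 ≡ 107 (mod 127)  [q = 3: ≢ 1 ✓]
65^18 ≡ 32 (mod 127)  [q = 7: ≢ 1 ✓]
Every test exponent gives a nontrivial residue, hence 65 generates the full group.

Yes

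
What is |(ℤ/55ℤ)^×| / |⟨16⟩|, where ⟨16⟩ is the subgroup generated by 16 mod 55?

By Lagrange's theorem, ord_55(16) divides φ(55) = φ(5·11) = (5−1)·(11−1) = 4·10 = 40 = 2^3 · 5.
Divisors of 40: 1, 2, 4, 5, 8, 10, 20, 40.
Evaluate successive powers at the divisors of 40:
16^1 ≡ 16 (mod 55)
16^2 ≡ 36 (mod 55)
16^4 ≡ 31 (mod 55)
16^5 ≡ 1 (mod 55) ✓
Thus |⟨16⟩| = ord(16) = 5.
[(Z/55Z)^× : ⟨16⟩] = 40/5 = 8.

8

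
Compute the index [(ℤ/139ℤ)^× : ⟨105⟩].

3

The order of 105 must divide φ(139) = 139 − 1 = 138 = 2 · 3 · 23.
Divisors of 138: 1, 2, 3, 6, 23, 46, 69, 138.
Compute 105^d (mod 139) for the divisors d until we hit 1:
105^1 ≡ 105 (mod 139)
105^2 ≡ 44 (mod 139)
105^3 ≡ 33 (mod 139)
105^6 ≡ 116 (mod 139)
105^23 ≡ 138 (mod 139)
105^46 ≡ 1 (mod 139) ✓
So ord_139(105) = 46, hence |⟨105⟩| = 46.
[(Z/139Z)^× : ⟨105⟩] = 138/46 = 3.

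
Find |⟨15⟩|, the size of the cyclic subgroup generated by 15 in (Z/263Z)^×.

ord(15) | φ(263) = 263 − 1 = 262 = 2 · 131.
Divisors of 262: 1, 2, 131, 262.
Test each divisor d:
15^1 ≡ 15 (mod 263)
15^2 ≡ 225 (mod 263)
15^131 ≡ 262 (mod 263)
15^262 ≡ 1 (mod 263) ✓
Hence ord(15) = 262.

262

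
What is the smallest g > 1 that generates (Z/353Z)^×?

φ(353) = 353 − 1 = 352 = 2^5 · 11.
g is a primitive root iff g^(352/q) ≢ 1 (mod 353) for each prime q ∈ {2, 11}.
g = 2: 2^176 ≡ 1 — hits 1, so not a primitive root.
g = 3: 3^176 ≡ 352; 3^32 ≡ 140 — none is 1, so 3 is a primitive root.
Hence the least primitive root of 353 is 3.

3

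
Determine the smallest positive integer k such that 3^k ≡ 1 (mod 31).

30

ord(3) | φ(31) = 31 − 1 = 30 = 2 · 3 · 5.
Divisors of 30: 1, 2, 3, 5, 6, 10, 15, 30.
Check 3^d mod 31 for each divisor in increasing order:
3^1 ≡ 3
3^2 ≡ 9
3^3 ≡ 27
3^5 ≡ 26
3^6 ≡ 16
3^10 ≡ 25
3^15 ≡ 30
3^30 ≡ 1
Therefore the multiplicative order of 3 modulo 31 is 30.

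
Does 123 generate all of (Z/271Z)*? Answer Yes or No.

No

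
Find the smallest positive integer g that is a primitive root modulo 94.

φ(94) = φ(2)·φ(47) = 1·46 = 46 = 2 · 23.
Test candidates g = 2, 3, … against the prime factors q ∈ {2, 23} of φ(94): g is a generator iff g^(46/q) ≢ 1 for every such q.
g = 2: gcd(2, 94) = 2 > 1, not a unit — skip.
g = 3: 3^23 ≡ 1 — hits 1, so not a primitive root.
g = 4: gcd(4, 94) = 2 > 1, not a unit — skip.
g = 5: 5^23 ≡ 93; 5^2 ≡ 25 — none is 1, so 5 is a primitive root.
So 5 is the smallest generator of (Z/94Z)^×.

5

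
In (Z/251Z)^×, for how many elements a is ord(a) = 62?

φ(251) = 251 − 1 = 250 = 2 · 5^3.
In a cyclic group of order 250, there are φ(d) elements of order d for each divisor d of 250, and zero for non-divisors.
Since 62 ∤ 250, the count is 0.

0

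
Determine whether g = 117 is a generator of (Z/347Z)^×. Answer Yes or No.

No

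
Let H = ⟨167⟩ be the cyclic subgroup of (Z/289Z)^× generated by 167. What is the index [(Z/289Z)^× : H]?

1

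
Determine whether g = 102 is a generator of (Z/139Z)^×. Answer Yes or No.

φ(139) = 139 − 1 = 138 = 2 · 3 · 23.
102 is a primitive root mod 139 iff 102^(φ(139)/q) ≢ 1 for every prime q | φ(139), i.e. q ∈ {2, 3, 23}.
102^69 ≡ 138 (mod 139)  [q = 2: ≢ 1 ✓]
102^46 ≡ 42 (mod 139)  [q = 3: ≢ 1 ✓]
102^6 ≡ 52 (mod 139)  [q = 23: ≢ 1 ✓]
All checks pass, so 102 has order 138 and is a primitive root modulo 139.

Yes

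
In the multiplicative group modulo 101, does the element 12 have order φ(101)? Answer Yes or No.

φ(101) = 101 − 1 = 100 = 2^2 · 5^2.
An element g generates (Z/101Z)^× iff g^(100/q) ≢ 1 (mod 101) for each prime q ∈ {2, 5}.
12^50 ≡ 100 (mod 101)  [q = 2: ≢ 1 ✓]
12^20 ≡ 95 (mod 101)  [q = 5: ≢ 1 ✓]
Every test exponent gives a nontrivial residue, hence 12 generates the full group.

Yes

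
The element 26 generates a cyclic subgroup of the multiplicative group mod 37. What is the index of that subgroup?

ord(26) | φ(37) = 37 − 1 = 36 = 2^2 · 3^2.
Divisors of 36: 1, 2, 3, 4, 6, 9, 12, 18, 36.
Check 26^d mod 37 for each divisor in increasing order:
26^1 ≡ 26 (mod 37)
26^2 ≡ 10 (mod 37)
26^3 ≡ 1 (mod 37) ✓
The order of 26 is 3, so the subgroup it generates has 3 elements.
Index = |(Z/37Z)^×| / |⟨26⟩| = 36 / 3 = 12.

12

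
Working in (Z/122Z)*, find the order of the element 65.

ord(65) | φ(122) = φ(2)·φ(61) = 1·60 = 60 = 2^2 · 3 · 5.
Divisors of 60: 1, 2, 3, 4, 5, 6, 10, 12, 15, 20, 30, 60.
Check 65^d mod 122 for each divisor in increasing order:
65^1 ≡ 65 (mod 122)
65^2 ≡ 77 (mod 122)
65^3 ≡ 3 (mod 122)
65^4 ≡ 73 (mod 122)
65^5 ≡ 109 (mod 122)
65^6 ≡ 9 (mod 122)
65^10 ≡ 47 (mod 122)
65^12 ≡ 81 (mod 122)
65^15 ≡ 121 (mod 122)
65^20 ≡ 13 (mod 122)
65^30 ≡ 1 (mod 122) ✓
The smallest such exponent is 30, so the order of 65 is 30.

30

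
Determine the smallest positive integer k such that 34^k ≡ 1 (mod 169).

52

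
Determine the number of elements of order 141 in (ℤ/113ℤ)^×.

0

φ(113) = 113 − 1 = 112 = 2^4 · 7.
Since (Z/113Z)^× is cyclic of order 112, the number of elements of order d is φ(d) when d | 112 and 0 otherwise.
Here 112 is not a multiple of 141, so there are no elements of order 141.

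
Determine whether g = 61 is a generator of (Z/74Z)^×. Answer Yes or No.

Yes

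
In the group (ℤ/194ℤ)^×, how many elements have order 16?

8

φ(194) = φ(2)·φ(97) = 1·96 = 96 = 2^5 · 3.
(Z/194Z)^× is cyclic (|G| = 96); a cyclic group of order m has exactly φ(d) elements of each order d | m, and none otherwise.
16 = 2^4 divides 96, and φ(16) = 8.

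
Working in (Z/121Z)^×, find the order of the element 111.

The order of 111 must divide φ(121) = φ(11^2) = 11·(11−1) = 110 = 2 · 5 · 11.
Divisors of 110: 1, 2, 5, 10, 11, 22, 55, 110.
Check 111^d mod 121 for each divisor in increasing order:
111^1 ≡ 111
111^2 ≡ 100
111^5 ≡ 67
111^10 ≡ 12
111^11 ≡ 1
Hence ord(111) = 11.

11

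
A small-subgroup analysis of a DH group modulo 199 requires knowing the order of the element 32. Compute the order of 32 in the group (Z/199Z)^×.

99

The order of 32 must divide φ(199) = 199 − 1 = 198 = 2 · 3^2 · 11.
Divisors of 198: 1, 2, 3, 6, 9, 11, 18, 22, 33, 66, 99, 198.
Evaluate successive powers at the divisors of 198:
32^1 ≡ 32
32^2 ≡ 29
32^3 ≡ 132
32^6 ≡ 111
32^9 ≡ 125
32^11 ≡ 43
32^18 ≡ 103
32^22 ≡ 58
32^33 ≡ 106
32^66 ≡ 92
32^99 ≡ 1
Hence ord(32) = 99.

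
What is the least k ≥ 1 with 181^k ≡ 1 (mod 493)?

112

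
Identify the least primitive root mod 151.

φ(151) = 151 − 1 = 150 = 2 · 3 · 5^2.
Test candidates g = 2, 3, … against the prime factors q ∈ {2, 3, 5} of φ(151): g is a generator iff g^(150/q) ≢ 1 for every such q.
g = 2: 2^75 ≡ 1 — hits 1, so not a primitive root.
g = 3: 3^75 ≡ 150; 3^50 ≡ 1 — hits 1, so not a primitive root.
g = 4: 4^75 ≡ 1 — hits 1, so not a primitive root.
g = 5: 5^75 ≡ 1 — hits 1, so not a primitive root.
g = 6: 6^75 ≡ 150; 6^50 ≡ 32; 6^30 ≡ 59 — none is 1, so 6 is a primitive root.
So 6 is the smallest generator of (Z/151Z)^×.

6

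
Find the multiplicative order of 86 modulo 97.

48

By Lagrange's theorem, ord_97(86) divides φ(97) = 97 − 1 = 96 = 2^5 · 3.
Divisors of 96: 1, 2, 3, 4, 6, 8, 12, 16, 24, 32, 48, 96.
Test each divisor d:
86^1 ≡ 86
86^2 ≡ 24
86^3 ≡ 27
86^4 ≡ 91
86^6 ≡ 50
86^8 ≡ 36
86^12 ≡ 75
86^16 ≡ 35
86^24 ≡ 96
86^32 ≡ 61
86^48 ≡ 1
Hence ord(86) = 48.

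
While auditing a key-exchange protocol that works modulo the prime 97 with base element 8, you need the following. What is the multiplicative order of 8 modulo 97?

16

Since 8 ∈ (Z/97Z)^×, its order divides φ(97) = 97 − 1 = 96 = 2^5 · 3.
Divisors of 96: 1, 2, 3, 4, 6, 8, 12, 16, 24, 32, 48, 96.
Test each divisor d:
8^1 ≡ 8 (mod 97)
8^2 ≡ 64 (mod 97)
8^3 ≡ 27 (mod 97)
8^4 ≡ 22 (mod 97)
8^6 ≡ 50 (mod 97)
8^8 ≡ 96 (mod 97)
8^12 ≡ 75 (mod 97)
8^16 ≡ 1 (mod 97) ✓
Hence ord(8) = 16.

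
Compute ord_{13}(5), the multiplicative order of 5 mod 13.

4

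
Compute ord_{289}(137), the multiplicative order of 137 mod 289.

17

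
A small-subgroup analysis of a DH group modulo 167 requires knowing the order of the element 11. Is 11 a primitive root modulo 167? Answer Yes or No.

No

φ(167) = 167 − 1 = 166 = 2 · 83.
An element g generates (Z/167Z)^× iff g^(166/q) ≢ 1 (mod 167) for each prime q ∈ {2, 83}.
11^83 ≡ 1 (mod 167)  [q = 2: ≡ 1 ✗]
11^2 ≡ 121 (mod 167)  [q = 83: ≢ 1 ✓]
Since 11^83 ≡ 1, the order of 11 divides 83 < 166, so 11 is not a primitive root.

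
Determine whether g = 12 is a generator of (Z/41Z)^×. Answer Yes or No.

Yes

φ(41) = 41 − 1 = 40 = 2^3 · 5.
Test 12^(40/q) mod 41 for each prime factor q of 40:
12^20 ≡ 40 (mod 41)  [q = 2: ≢ 1 ✓]
12^8 ≡ 18 (mod 41)  [q = 5: ≢ 1 ✓]
None equal 1, so ord_41(12) = 40: 12 is a primitive root.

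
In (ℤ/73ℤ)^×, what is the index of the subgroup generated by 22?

9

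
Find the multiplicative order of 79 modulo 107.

Since 79 ∈ (Z/107Z)^×, its order divides φ(107) = 107 − 1 = 106 = 2 · 53.
Divisors of 106: 1, 2, 53, 106.
Evaluate successive powers at the divisors of 106:
79^1 ≡ 79 (mod 107)
79^2 ≡ 35 (mod 107)
79^53 ≡ 1 (mod 107) ✓
Hence ord(79) = 53.

53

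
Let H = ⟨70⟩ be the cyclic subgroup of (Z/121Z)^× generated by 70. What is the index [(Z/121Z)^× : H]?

2

The order of 70 must divide φ(121) = φ(11^2) = 11·(11−1) = 110 = 2 · 5 · 11.
Divisors of 110: 1, 2, 5, 10, 11, 22, 55, 110.
Check 70^d mod 121 for each divisor in increasing order:
70^1 ≡ 70 (mod 121)
70^2 ≡ 60 (mod 121)
70^5 ≡ 78 (mod 121)
70^10 ≡ 34 (mod 121)
70^11 ≡ 81 (mod 121)
70^22 ≡ 27 (mod 121)
70^55 ≡ 1 (mod 121) ✓
So ord_121(70) = 55, hence |⟨70⟩| = 55.
[(Z/121Z)^× : ⟨70⟩] = 110/55 = 2.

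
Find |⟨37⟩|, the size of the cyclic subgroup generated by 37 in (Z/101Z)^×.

By Lagrange's theorem, ord_101(37) divides φ(101) = 101 − 1 = 100 = 2^2 · 5^2.
Divisors of 100: 1, 2, 4, 5, 10, 20, 25, 50, 100.
Compute 37^d (mod 101) for the divisors d until we hit 1:
37^1 ≡ 37 (mod 101)
37^2 ≡ 56 (mod 101)
37^4 ≡ 5 (mod 101)
37^5 ≡ 84 (mod 101)
37^10 ≡ 87 (mod 101)
37^20 ≡ 95 (mod 101)
37^25 ≡ 1 (mod 101) ✓
So ord_101(37) = 25.

25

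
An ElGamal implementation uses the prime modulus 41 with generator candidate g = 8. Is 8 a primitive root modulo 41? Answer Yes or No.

φ(41) = 41 − 1 = 40 = 2^3 · 5.
8 is a primitive root mod 41 iff 8^(φ(41)/q) ≢ 1 for every prime q | φ(41), i.e. q ∈ {2, 5}.
8^20 ≡ 1 (mod 41)  [q = 2: ≡ 1 ✗]
8^8 ≡ 16 (mod 41)  [q = 5: ≢ 1 ✓]
The check at q = 2 fails, so 8 generates a proper subgroup.

No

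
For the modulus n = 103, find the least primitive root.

5

φ(103) = 103 − 1 = 102 = 2 · 3 · 17.
Test candidates g = 2, 3, … against the prime factors q ∈ {2, 3, 17} of φ(103): g is a generator iff g^(102/q) ≢ 1 for every such q.
g = 2: 2^51 ≡ 1 — hits 1, so not a primitive root.
g = 3: 3^51 ≡ 102; 3^34 ≡ 1 — hits 1, so not a primitive root.
g = 4: 4^51 ≡ 1 — hits 1, so not a primitive root.
g = 5: 5^51 ≡ 102; 5^34 ≡ 56; 5^6 ≡ 72 — none is 1, so 5 is a primitive root.
The smallest primitive root modulo 103 is 5.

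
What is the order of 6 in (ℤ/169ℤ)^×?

156

By Lagrange's theorem, ord_169(6) divides φ(169) = φ(13^2) = 13·(13−1) = 156 = 2^2 · 3 · 13.
Divisors of 156: 1, 2, 3, 4, 6, 12, 13, 26, 39, 52, 78, 156.
Compute 6^d (mod 169) for the divisors d until we hit 1:
6^1 ≡ 6 (mod 169)
6^2 ≡ 36 (mod 169)
6^3 ≡ 47 (mod 169)
6^4 ≡ 113 (mod 169)
6^6 ≡ 12 (mod 169)
6^12 ≡ 144 (mod 169)
6^13 ≡ 19 (mod 169)
6^26 ≡ 23 (mod 169)
6^39 ≡ 99 (mod 169)
6^52 ≡ 22 (mod 169)
6^78 ≡ 168 (mod 169)
6^156 ≡ 1 (mod 169) ✓
So ord_169(6) = 156.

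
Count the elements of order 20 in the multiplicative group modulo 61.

φ(61) = 61 − 1 = 60 = 2^2 · 3 · 5.
(Z/61Z)^× is cyclic (|G| = 60); a cyclic group of order m has exactly φ(d) elements of each order d | m, and none otherwise.
20 = 2^2 · 5 divides 60, and φ(20) = 8.

8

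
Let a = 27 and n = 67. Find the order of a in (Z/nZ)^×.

22

Since 27 ∈ (Z/67Z)^×, its order divides φ(67) = 67 − 1 = 66 = 2 · 3 · 11.
Divisors of 66: 1, 2, 3, 6, 11, 22, 33, 66.
Compute 27^d (mod 67) for the divisors d until we hit 1:
27^1 ≡ 27 (mod 67)
27^2 ≡ 59 (mod 67)
27^3 ≡ 52 (mod 67)
27^6 ≡ 24 (mod 67)
27^11 ≡ 66 (mod 67)
27^22 ≡ 1 (mod 67) ✓
So ord_67(27) = 22.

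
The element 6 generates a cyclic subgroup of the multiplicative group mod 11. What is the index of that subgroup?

1

By Lagrange's theorem, ord_11(6) divides φ(11) = 11 − 1 = 10 = 2 · 5.
Divisors of 10: 1, 2, 5, 10.
Check 6^d mod 11 for each divisor in increasing order:
6^1 ≡ 6 (mod 11)
6^2 ≡ 3 (mod 11)
6^5 ≡ 10 (mod 11)
6^10 ≡ 1 (mod 11) ✓
The order of 6 is 10, so the subgroup it generates has 10 elements.
Index = |(Z/11Z)^×| / |⟨6⟩| = 10 / 10 = 1.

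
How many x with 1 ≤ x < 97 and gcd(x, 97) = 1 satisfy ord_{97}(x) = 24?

φ(97) = 97 − 1 = 96 = 2^5 · 3.
In a cyclic group of order 96, there are φ(d) elements of order d for each divisor d of 96, and zero for non-divisors.
24 = 2^3 · 3 divides 96, and φ(24) = 8.

8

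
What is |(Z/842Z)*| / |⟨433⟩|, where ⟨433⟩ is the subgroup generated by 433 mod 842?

Since 433 ∈ (Z/842Z)^×, its order divides φ(842) = φ(2)·φ(421) = 1·420 = 420 = 2^2 · 3 · 5 · 7.
Divisors of 420: 1, 2, 3, 4, 5, 6, 7, 10, 12, 14, 15, 20, 21, 28, 30, 35, 42, 60, 70, 84, 105, 140, 210, 420.
Evaluate successive powers at the divisors of 420:
433^1 ≡ 433 (mod 842)
433^2 ≡ 565 (mod 842)
433^3 ≡ 465 (mod 842)
433^4 ≡ 107 (mod 842)
433^5 ≡ 21 (mod 842)
433^6 ≡ 673 (mod 842)
433^7 ≡ 77 (mod 842)
433^10 ≡ 441 (mod 842)
433^12 ≡ 775 (mod 842)
433^14 ≡ 35 (mod 842)
433^15 ≡ 841 (mod 842)
433^20 ≡ 821 (mod 842)
433^21 ≡ 169 (mod 842)
433^28 ≡ 383 (mod 842)
433^30 ≡ 1 (mod 842) ✓
So ord_842(433) = 30, hence |⟨433⟩| = 30.
[(Z/842Z)^× : ⟨433⟩] = 420/30 = 14.

14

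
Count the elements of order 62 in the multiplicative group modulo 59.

0

φ(59) = 59 − 1 = 58 = 2 · 29.
In a cyclic group of order 58, there are φ(d) elements of order d for each divisor d of 58, and zero for non-divisors.
62 does not divide 58, so no element of (Z/59Z)^× has order 62.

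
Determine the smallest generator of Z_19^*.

2

φ(19) = 19 − 1 = 18 = 2 · 3^2.
Test candidates g = 2, 3, … against the prime factors q ∈ {2, 3} of φ(19): g is a generator iff g^(18/q) ≢ 1 for every such q.
g = 2: 2^9 ≡ 18; 2^6 ≡ 7 — none is 1, so 2 is a primitive root.
Hence the least primitive root of 19 is 2.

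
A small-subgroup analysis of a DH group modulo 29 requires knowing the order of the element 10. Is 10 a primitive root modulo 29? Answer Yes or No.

Yes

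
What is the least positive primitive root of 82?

7

φ(82) = φ(2)·φ(41) = 1·40 = 40 = 2^3 · 5.
Test candidates g = 2, 3, … against the prime factors q ∈ {2, 5} of φ(82): g is a generator iff g^(40/q) ≢ 1 for every such q.
g = 2: gcd(2, 82) = 2 > 1, not a unit — skip.
g = 3: 3^20 ≡ 81; 3^8 ≡ 1 — hits 1, so not a primitive root.
g = 4: gcd(4, 82) = 2 > 1, not a unit — skip.
g = 5: 5^20 ≡ 1 — hits 1, so not a primitive root.
g = 6: gcd(6, 82) = 2 > 1, not a unit — skip.
g = 7: 7^20 ≡ 81; 7^8 ≡ 37 — none is 1, so 7 is a primitive root.
Hence the least primitive root of 82 is 7.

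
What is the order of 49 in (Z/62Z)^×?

15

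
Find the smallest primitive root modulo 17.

3

φ(17) = 17 − 1 = 16 = 2^4.
Test candidates g = 2, 3, … against the prime factors q ∈ {2} of φ(17): g is a generator iff g^(16/q) ≢ 1 for every such q.
g = 2: 2^8 ≡ 1 — hits 1, so not a primitive root.
g = 3: 3^8 ≡ 16 — none is 1, so 3 is a primitive root.
The smallest primitive root modulo 17 is 3.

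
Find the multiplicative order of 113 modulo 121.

The order of 113 must divide φ(121) = φ(11^2) = 11·(11−1) = 110 = 2 · 5 · 11.
Divisors of 110: 1, 2, 5, 10, 11, 22, 55, 110.
Compute 113^d (mod 121) for the divisors d until we hit 1:
113^1 ≡ 113 (mod 121)
113^2 ≡ 64 (mod 121)
113^5 ≡ 23 (mod 121)
113^10 ≡ 45 (mod 121)
113^11 ≡ 3 (mod 121)
113^22 ≡ 9 (mod 121)
113^55 ≡ 1 (mod 121) ✓
Hence ord(113) = 55.

55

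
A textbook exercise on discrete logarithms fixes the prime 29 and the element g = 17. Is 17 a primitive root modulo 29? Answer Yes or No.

No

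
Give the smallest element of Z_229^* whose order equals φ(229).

φ(229) = 229 − 1 = 228 = 2^2 · 3 · 19.
g is a primitive root iff g^(228/q) ≢ 1 (mod 229) for each prime q ∈ {2, 3, 19}.
g = 2: 2^114 ≡ 228; 2^76 ≡ 1 — hits 1, so not a primitive root.
g = 3: 3^114 ≡ 1 — hits 1, so not a primitive root.
g = 4: 4^114 ≡ 1 — hits 1, so not a primitive root.
g = 5: 5^114 ≡ 1 — hits 1, so not a primitive root.
g = 6: 6^114 ≡ 228; 6^76 ≡ 134; 6^12 ≡ 165 — none is 1, so 6 is a primitive root.
So 6 is the smallest generator of (Z/229Z)^×.

6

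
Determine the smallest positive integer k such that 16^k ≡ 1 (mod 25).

5

Since 16 ∈ (Z/25Z)^×, its order divides φ(25) = φ(5^2) = 5·(5−1) = 20 = 2^2 · 5.
Divisors of 20: 1, 2, 4, 5, 10, 20.
Evaluate successive powers at the divisors of 20:
16^1 ≡ 16 (mod 25)
16^2 ≡ 6 (mod 25)
16^4 ≡ 11 (mod 25)
16^5 ≡ 1 (mod 25) ✓
The smallest such exponent is 5, so the order of 16 is 5.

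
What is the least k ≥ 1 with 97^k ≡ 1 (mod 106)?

Since 97 ∈ (Z/106Z)^×, its order divides φ(106) = φ(2)·φ(53) = 1·52 = 52 = 2^2 · 13.
Divisors of 52: 1, 2, 4, 13, 26, 52.
Check 97^d mod 106 for each divisor in increasing order:
97^1 ≡ 97 (mod 106)
97^2 ≡ 81 (mod 106)
97^4 ≡ 95 (mod 106)
97^13 ≡ 1 (mod 106) ✓
Hence ord(97) = 13.

13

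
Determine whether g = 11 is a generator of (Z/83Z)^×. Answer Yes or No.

φ(83) = 83 − 1 = 82 = 2 · 41.
Test 11^(82/q) mod 83 for each prime factor q of 82:
11^41 ≡ 1 (mod 83)  [q = 2: ≡ 1 ✗]
11^2 ≡ 38 (mod 83)  [q = 41: ≢ 1 ✓]
11^41 ≡ 1 shows ord(11) | 41, strictly less than φ(83); not a primitive root.

No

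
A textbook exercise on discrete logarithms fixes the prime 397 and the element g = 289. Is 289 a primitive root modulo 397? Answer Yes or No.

φ(397) = 397 − 1 = 396 = 2^2 · 3^2 · 11.
It suffices to check that the order of 289 is not a proper divisor of 396: compute 289^(396/q) for q ∈ {2, 3, 11}.
289^198 ≡ 1 (mod 397)  [q = 2: ≡ 1 ✗]
289^132 ≡ 1 (mod 397)  [q = 3: ≡ 1 ✗]
289^36 ≡ 31 (mod 397)  [q = 11: ≢ 1 ✓]
Since 289^198 ≡ 1, the order of 289 divides 198 < 396, so 289 is not a primitive root.

No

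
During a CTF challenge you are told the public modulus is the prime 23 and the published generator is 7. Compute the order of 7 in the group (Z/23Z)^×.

22

The order of 7 must divide φ(23) = 23 − 1 = 22 = 2 · 11.
Divisors of 22: 1, 2, 11, 22.
Test each divisor d:
7^1 ≡ 7
7^2 ≡ 3
7^11 ≡ 22
7^22 ≡ 1
Hence ord(7) = 22.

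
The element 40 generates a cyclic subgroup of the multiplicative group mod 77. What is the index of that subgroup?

2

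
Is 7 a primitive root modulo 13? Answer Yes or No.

Yes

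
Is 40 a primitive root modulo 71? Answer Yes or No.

φ(71) = 71 − 1 = 70 = 2 · 5 · 7.
Test 40^(70/q) mod 71 for each prime factor q of 70:
40^35 ≡ 1 (mod 71)  [q = 2: ≡ 1 ✗]
40^14 ≡ 54 (mod 71)  [q = 5: ≢ 1 ✓]
40^10 ≡ 20 (mod 71)  [q = 7: ≢ 1 ✓]
The check at q = 2 fails, so 40 generates a proper subgroup.

No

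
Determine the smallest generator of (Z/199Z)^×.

3

φ(199) = 199 − 1 = 198 = 2 · 3^2 · 11.
g is a primitive root iff g^(198/q) ≢ 1 (mod 199) for each prime q ∈ {2, 3, 11}.
g = 2: 2^99 ≡ 1 — hits 1, so not a primitive root.
g = 3: 3^99 ≡ 198; 3^66 ≡ 106; 3^18 ≡ 125 — none is 1, so 3 is a primitive root.
The smallest primitive root modulo 199 is 3.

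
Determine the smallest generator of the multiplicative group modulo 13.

2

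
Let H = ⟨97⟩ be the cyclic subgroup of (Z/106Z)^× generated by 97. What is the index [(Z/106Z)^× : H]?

By Lagrange's theorem, ord_106(97) divides φ(106) = φ(2)·φ(53) = 1·52 = 52 = 2^2 · 13.
Divisors of 52: 1, 2, 4, 13, 26, 52.
Evaluate successive powers at the divisors of 52:
97^1 ≡ 97 (mod 106)
97^2 ≡ 81 (mod 106)
97^4 ≡ 95 (mod 106)
97^13 ≡ 1 (mod 106) ✓
So ord_106(97) = 13, hence |⟨97⟩| = 13.
Index = |(Z/106Z)^×| / |⟨97⟩| = 52 / 13 = 4.

4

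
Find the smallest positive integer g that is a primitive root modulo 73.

φ(73) = 73 − 1 = 72 = 2^3 · 3^2.
Test candidates g = 2, 3, … against the prime factors q ∈ {2, 3} of φ(73): g is a generator iff g^(72/q) ≢ 1 for every such q.
g = 2: 2^36 ≡ 1 — hits 1, so not a primitive root.
g = 3: 3^36 ≡ 1 — hits 1, so not a primitive root.
g = 4: 4^36 ≡ 1 — hits 1, so not a primitive root.
g = 5: 5^36 ≡ 72; 5^24 ≡ 8 — none is 1, so 5 is a primitive root.
Hence the least primitive root of 73 is 5.

5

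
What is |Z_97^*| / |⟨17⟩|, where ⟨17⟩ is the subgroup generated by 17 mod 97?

1

The order of 17 must divide φ(97) = 97 − 1 = 96 = 2^5 · 3.
Divisors of 96: 1, 2, 3, 4, 6, 8, 12, 16, 24, 32, 48, 96.
Test each divisor d:
17^1 ≡ 17 (mod 97)
17^2 ≡ 95 (mod 97)
17^3 ≡ 63 (mod 97)
17^4 ≡ 4 (mod 97)
17^6 ≡ 89 (mod 97)
17^8 ≡ 16 (mod 97)
17^12 ≡ 64 (mod 97)
17^16 ≡ 62 (mod 97)
17^24 ≡ 22 (mod 97)
17^32 ≡ 61 (mod 97)
17^48 ≡ 96 (mod 97)
17^96 ≡ 1 (mod 97) ✓
So ord_97(17) = 96, hence |⟨17⟩| = 96.
The index is φ(97) / ord(17) = 96 / 96 = 1.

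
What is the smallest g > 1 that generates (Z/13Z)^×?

2

φ(13) = 13 − 1 = 12 = 2^2 · 3.
Test candidates g = 2, 3, … against the prime factors q ∈ {2, 3} of φ(13): g is a generator iff g^(12/q) ≢ 1 for every such q.
g = 2: 2^6 ≡ 12; 2^4 ≡ 3 — none is 1, so 2 is a primitive root.
The smallest primitive root modulo 13 is 2.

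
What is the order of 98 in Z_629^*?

Since 98 ∈ (Z/629Z)^×, its order divides φ(629) = φ(17·37) = (17−1)·(37−1) = 16·36 = 576 = 2^6 · 3^2.
Divisors of 576: 1, 2, 3, 4, 6, 8, 9, 12, 16, 18, 24, 32, 36, 48, 64, 72, 96, 144, 192, 288, 576.
Check 98^d mod 629 for each divisor in increasing order:
98^1 ≡ 98 (mod 629)
98^2 ≡ 169 (mod 629)
98^3 ≡ 208 (mod 629)
98^4 ≡ 256 (mod 629)
98^6 ≡ 492 (mod 629)
98^8 ≡ 120 (mod 629)
98^9 ≡ 438 (mod 629)
98^12 ≡ 528 (mod 629)
98^16 ≡ 562 (mod 629)
98^18 ≡ 628 (mod 629)
98^24 ≡ 137 (mod 629)
98^32 ≡ 86 (mod 629)
98^36 ≡ 1 (mod 629) ✓
The smallest such exponent is 36, so the order of 98 is 36.

36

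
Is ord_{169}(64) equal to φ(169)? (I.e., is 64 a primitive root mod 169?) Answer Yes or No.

No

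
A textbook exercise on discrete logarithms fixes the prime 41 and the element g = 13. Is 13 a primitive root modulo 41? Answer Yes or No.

φ(41) = 41 − 1 = 40 = 2^3 · 5.
An element g generates (Z/41Z)^× iff g^(40/q) ≢ 1 (mod 41) for each prime q ∈ {2, 5}.
13^20 ≡ 40 (mod 41)  [q = 2: ≢ 1 ✓]
13^8 ≡ 10 (mod 41)  [q = 5: ≢ 1 ✓]
None equal 1, so ord_41(13) = 40: 13 is a primitive root.

Yes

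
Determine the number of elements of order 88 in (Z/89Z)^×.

φ(89) = 89 − 1 = 88 = 2^3 · 11.
(Z/89Z)^× is cyclic (|G| = 88); a cyclic group of order m has exactly φ(d) elements of each order d | m, and none otherwise.
88 = 2^3 · 11 divides 88, and φ(88) = 40.

40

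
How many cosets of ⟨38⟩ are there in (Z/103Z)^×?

Since 38 ∈ (Z/103Z)^×, its order divides φ(103) = 103 − 1 = 102 = 2 · 3 · 17.
Divisors of 102: 1, 2, 3, 6, 17, 34, 51, 102.
Evaluate successive powers at the divisors of 102:
38^1 ≡ 38
38^2 ≡ 2
38^3 ≡ 76
38^6 ≡ 8
38^17 ≡ 46
38^34 ≡ 56
38^51 ≡ 1
The order of 38 is 51, so the subgroup it generates has 51 elements.
Index = |(Z/103Z)^×| / |⟨38⟩| = 102 / 51 = 2.

2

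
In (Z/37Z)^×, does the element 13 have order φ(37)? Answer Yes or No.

Yes

φ(37) = 37 − 1 = 36 = 2^2 · 3^2.
Test 13^(36/q) mod 37 for each prime factor q of 36:
13^18 ≡ 36 (mod 37)  [q = 2: ≢ 1 ✓]
13^12 ≡ 10 (mod 37)  [q = 3: ≢ 1 ✓]
Every test exponent gives a nontrivial residue, hence 13 generates the full group.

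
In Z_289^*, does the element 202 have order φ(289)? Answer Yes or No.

φ(289) = φ(17^2) = 17·(17−1) = 272 = 2^4 · 17.
It suffices to check that the order of 202 is not a proper divisor of 272: compute 202^(272/q) for q ∈ {2, 17}.
202^136 ≡ 1 (mod 289)  [q = 2: ≡ 1 ✗]
202^16 ≡ 35 (mod 289)  [q = 17: ≢ 1 ✓]
The check at q = 2 fails, so 202 generates a proper subgroup.

No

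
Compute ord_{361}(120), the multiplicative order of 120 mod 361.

By Lagrange's theorem, ord_361(120) divides φ(361) = φ(19^2) = 19·(19−1) = 342 = 2 · 3^2 · 19.
Divisors of 342: 1, 2, 3, 6, 9, 18, 19, 38, 57, 114, 171, 342.
Compute 120^d (mod 361) for the divisors d until we hit 1:
120^1 ≡ 120 (mod 361)
120^2 ≡ 321 (mod 361)
120^3 ≡ 254 (mod 361)
120^6 ≡ 258 (mod 361)
120^9 ≡ 191 (mod 361)
120^18 ≡ 20 (mod 361)
120^19 ≡ 234 (mod 361)
120^38 ≡ 245 (mod 361)
120^57 ≡ 292 (mod 361)
120^114 ≡ 68 (mod 361)
120^171 ≡ 1 (mod 361) ✓
Therefore the multiplicative order of 120 modulo 361 is 171.

171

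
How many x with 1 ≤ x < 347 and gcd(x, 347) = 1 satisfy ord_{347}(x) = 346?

φ(347) = 347 − 1 = 346 = 2 · 173.
In a cyclic group of order 346, there are φ(d) elements of order d for each divisor d of 346, and zero for non-divisors.
346 = 2 · 173 divides 346, and φ(346) = 172.

172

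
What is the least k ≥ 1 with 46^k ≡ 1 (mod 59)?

29

ord(46) | φ(59) = 59 − 1 = 58 = 2 · 29.
Divisors of 58: 1, 2, 29, 58.
Evaluate successive powers at the divisors of 58:
46^1 ≡ 46
46^2 ≡ 51
46^29 ≡ 1
Therefore the multiplicative order of 46 modulo 59 is 29.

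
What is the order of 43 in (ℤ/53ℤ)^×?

26

The order of 43 must divide φ(53) = 53 − 1 = 52 = 2^2 · 13.
Divisors of 52: 1, 2, 4, 13, 26, 52.
Compute 43^d (mod 53) for the divisors d until we hit 1:
43^1 ≡ 43 (mod 53)
43^2 ≡ 47 (mod 53)
43^4 ≡ 36 (mod 53)
43^13 ≡ 52 (mod 53)
43^26 ≡ 1 (mod 53) ✓
The smallest such exponent is 26, so the order of 43 is 26.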